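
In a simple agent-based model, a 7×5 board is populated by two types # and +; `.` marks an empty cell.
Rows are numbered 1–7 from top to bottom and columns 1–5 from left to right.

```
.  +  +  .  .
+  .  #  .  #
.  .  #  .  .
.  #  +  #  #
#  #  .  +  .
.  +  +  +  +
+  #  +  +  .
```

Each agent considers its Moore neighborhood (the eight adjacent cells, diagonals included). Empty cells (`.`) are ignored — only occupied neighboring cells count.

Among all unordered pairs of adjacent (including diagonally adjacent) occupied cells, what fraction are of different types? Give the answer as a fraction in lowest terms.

5/13

Scan each occupied cell's neighbors to the right and below (and the two forward diagonals) so each pair is counted once.
Row 1: +(1,2)–+(1,3)= +(1,2)–#(2,3)≠ +(1,2)–+(2,1)= +(1,3)–#(2,3)≠  → 2/4 unlike.
Row 2: #(2,3)–#(3,3)=  → 0/1 unlike.
Row 3: #(3,3)–+(4,3)≠ #(3,3)–#(4,4)= #(3,3)–#(4,2)=  → 1/3 unlike.
Row 4: #(4,2)–+(4,3)≠ #(4,2)–#(5,2)= #(4,2)–#(5,1)= +(4,3)–#(4,4)≠ +(4,3)–+(5,4)= +(4,3)–#(5,2)≠ #(4,4)–#(4,5)= #(4,4)–+(5,4)≠ #(4,5)–+(5,4)≠  → 5/9 unlike.
Row 5: #(5,1)–#(5,2)= #(5,1)–+(6,2)≠ #(5,2)–+(6,2)≠ #(5,2)–+(6,3)≠ +(5,4)–+(6,4)= +(5,4)–+(6,5)= +(5,4)–+(6,3)=  → 3/7 unlike.
Row 6: +(6,2)–+(6,3)= +(6,2)–#(7,2)≠ +(6,2)–+(7,3)= +(6,2)–+(7,1)= +(6,3)–+(6,4)= +(6,3)–+(7,3)= +(6,3)–+(7,4)= +(6,3)–#(7,2)≠ +(6,4)–+(6,5)= +(6,4)–+(7,4)= +(6,4)–+(7,3)= +(6,5)–+(7,4)=  → 2/12 unlike.
Row 7: +(7,1)–#(7,2)≠ #(7,2)–+(7,3)≠ +(7,3)–+(7,4)=  → 2/3 unlike.
Total adjacent occupied pairs: 39; unlike-type pairs: 15.
15/39 reduces to 5/13.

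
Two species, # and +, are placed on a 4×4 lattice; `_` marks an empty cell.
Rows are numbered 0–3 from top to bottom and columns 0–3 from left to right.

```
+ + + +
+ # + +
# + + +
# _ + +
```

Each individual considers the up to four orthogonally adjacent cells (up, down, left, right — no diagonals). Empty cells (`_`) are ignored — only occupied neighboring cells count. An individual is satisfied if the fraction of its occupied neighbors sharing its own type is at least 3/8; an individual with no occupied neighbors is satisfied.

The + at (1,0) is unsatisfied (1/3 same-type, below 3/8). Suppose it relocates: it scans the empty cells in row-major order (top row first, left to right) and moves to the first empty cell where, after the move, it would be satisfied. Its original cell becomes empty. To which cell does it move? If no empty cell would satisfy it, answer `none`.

(3,1)

Vacating (1,0). Empty cells in order:
  (3,1): 2/3 same-type → satisfied — stop here.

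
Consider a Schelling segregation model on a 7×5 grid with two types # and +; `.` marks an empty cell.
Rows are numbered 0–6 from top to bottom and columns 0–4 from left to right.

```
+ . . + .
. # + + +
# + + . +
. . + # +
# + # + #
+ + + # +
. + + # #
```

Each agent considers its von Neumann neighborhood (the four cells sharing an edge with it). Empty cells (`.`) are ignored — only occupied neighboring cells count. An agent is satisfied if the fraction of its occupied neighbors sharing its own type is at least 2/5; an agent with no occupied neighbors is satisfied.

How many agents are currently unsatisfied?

13

(0,0)+ 0/0 ✓
(0,3)+ 1/1 ✓
(1,1)# 0/2 ✗
(1,2)+ 2/3 ✓
(1,3)+ 3/3 ✓
(1,4)+ 2/2 ✓
(2,0)# 0/1 ✗
(2,1)+ 1/3 ✗
(2,2)+ 3/3 ✓
(2,4)+ 2/2 ✓
(3,2)+ 1/3 ✗
(3,3)# 0/3 ✗
(3,4)+ 1/3 ✗
(4,0)# 0/2 ✗
(4,1)+ 1/3 ✗
(4,2)# 0/4 ✗
(4,3)+ 0/4 ✗
(4,4)# 0/3 ✗
(5,0)+ 1/2 ✓
(5,1)+ 4/4 ✓
(5,2)+ 2/4 ✓
(5,3)# 1/4 ✗
(5,4)+ 0/3 ✗
(6,1)+ 2/2 ✓
(6,2)+ 2/3 ✓
(6,3)# 2/3 ✓
(6,4)# 1/2 ✓
Unsatisfied: (1,1), (2,0), (2,1), (3,2), (3,3), (3,4), (4,0), (4,1), (4,2), (4,3), (4,4), (5,3), (5,4) — 13 in total.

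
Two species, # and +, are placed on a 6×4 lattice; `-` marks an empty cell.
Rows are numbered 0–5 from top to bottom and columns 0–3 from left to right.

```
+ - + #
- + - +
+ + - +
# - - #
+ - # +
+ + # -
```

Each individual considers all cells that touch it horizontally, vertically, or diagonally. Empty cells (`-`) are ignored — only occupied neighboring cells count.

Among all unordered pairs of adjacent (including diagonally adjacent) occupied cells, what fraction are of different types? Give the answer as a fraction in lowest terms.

11/23

Scan each occupied cell's neighbors to the right and below (and the two forward diagonals) so each pair is counted once.
Row 0: +(0,0)–+(1,1)= +(0,2)–#(0,3)≠ +(0,2)–+(1,3)= +(0,2)–+(1,1)= #(0,3)–+(1,3)≠  → 2/5 unlike.
Row 1: +(1,1)–+(2,1)= +(1,1)–+(2,0)= +(1,3)–+(2,3)=  → 0/3 unlike.
Row 2: +(2,0)–+(2,1)= +(2,0)–#(3,0)≠ +(2,1)–#(3,0)≠ +(2,3)–#(3,3)≠  → 3/4 unlike.
Row 3: #(3,0)–+(4,0)≠ #(3,3)–+(4,3)≠ #(3,3)–#(4,2)=  → 2/3 unlike.
Row 4: +(4,0)–+(5,0)= +(4,0)–+(5,1)= #(4,2)–+(4,3)≠ #(4,2)–#(5,2)= #(4,2)–+(5,1)≠ +(4,3)–#(5,2)≠  → 3/6 unlike.
Row 5: +(5,0)–+(5,1)= +(5,1)–#(5,2)≠  → 1/2 unlike.
Total adjacent occupied pairs: 23; unlike-type pairs: 11.
11/23 is already in lowest terms.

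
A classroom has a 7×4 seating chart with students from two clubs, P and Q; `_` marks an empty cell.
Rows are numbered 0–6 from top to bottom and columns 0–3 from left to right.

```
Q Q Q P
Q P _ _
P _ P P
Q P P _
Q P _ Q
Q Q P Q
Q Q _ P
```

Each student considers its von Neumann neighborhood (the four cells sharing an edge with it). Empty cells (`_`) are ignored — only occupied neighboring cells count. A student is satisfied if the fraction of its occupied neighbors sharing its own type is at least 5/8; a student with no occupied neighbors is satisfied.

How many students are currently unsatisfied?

11

(0,0)Q 2/2 ok
(0,1)Q 2/3 ok
(0,2)Q 1/2 unhappy
(0,3)P 0/1 unhappy
(1,0)Q 1/3 unhappy
(1,1)P 0/2 unhappy
(2,0)P 0/2 unhappy
(2,2)P 2/2 ok
(2,3)P 1/1 ok
(3,0)Q 1/3 unhappy
(3,1)P 2/3 ok
(3,2)P 2/2 ok
(4,0)Q 2/3 ok
(4,1)P 1/3 unhappy
(4,3)Q 1/1 ok
(5,0)Q 3/3 ok
(5,1)Q 2/4 unhappy
(5,2)P 0/2 unhappy
(5,3)Q 1/3 unhappy
(6,0)Q 2/2 ok
(6,1)Q 2/2 ok
(6,3)P 0/1 unhappy
Unsatisfied: (0,2), (0,3), (1,0), (1,1), (2,0), (3,0), (4,1), (5,1), (5,2), (5,3), (6,3) — 11 in total.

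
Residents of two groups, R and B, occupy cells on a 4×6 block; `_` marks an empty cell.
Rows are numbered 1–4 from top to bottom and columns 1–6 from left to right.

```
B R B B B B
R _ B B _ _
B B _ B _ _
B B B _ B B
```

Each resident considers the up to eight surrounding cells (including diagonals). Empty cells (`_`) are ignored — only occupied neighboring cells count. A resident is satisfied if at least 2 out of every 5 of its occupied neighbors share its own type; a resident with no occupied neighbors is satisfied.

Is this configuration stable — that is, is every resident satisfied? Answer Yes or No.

(1,1)B 0/2 unhappy
(1,2)R 1/4 unhappy
(1,3)B 3/4 ok
(1,4)B 4/4 ok
(1,5)B 3/3 ok
(1,6)B 1/1 ok
(2,1)R 1/4 unhappy
(2,3)B 5/6 ok
(2,4)B 5/5 ok
(3,1)B 3/4 ok
(3,2)B 5/6 ok
(3,4)B 4/4 ok
(4,1)B 3/3 ok
(4,2)B 4/4 ok
(4,3)B 3/3 ok
(4,5)B 2/2 ok
(4,6)B 1/1 ok
For instance (1,1) has only 0/2 same-type neighbors, below 2/5.

No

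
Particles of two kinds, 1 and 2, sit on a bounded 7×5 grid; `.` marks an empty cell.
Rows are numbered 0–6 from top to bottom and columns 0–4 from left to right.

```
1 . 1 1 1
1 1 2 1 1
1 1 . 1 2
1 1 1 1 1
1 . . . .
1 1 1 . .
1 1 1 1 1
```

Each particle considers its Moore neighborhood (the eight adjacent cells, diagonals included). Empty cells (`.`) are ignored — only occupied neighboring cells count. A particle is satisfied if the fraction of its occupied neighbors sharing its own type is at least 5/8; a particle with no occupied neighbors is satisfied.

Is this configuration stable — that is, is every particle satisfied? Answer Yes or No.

No

(0,0)1 2/2 ok
(0,2)1 3/4 ok
(0,3)1 4/5 ok
(0,4)1 3/3 ok
(1,0)1 4/4 ok
(1,1)1 5/6 ok
(1,2)2 0/6 unhappy
(1,3)1 5/7 ok
(1,4)1 4/5 ok
(2,0)1 5/5 ok
(2,1)1 6/7 ok
(2,3)1 5/7 ok
(2,4)2 0/5 unhappy
(3,0)1 4/4 ok
(3,1)1 5/5 ok
(3,2)1 4/4 ok
(3,3)1 3/4 ok
(3,4)1 2/3 ok
(4,0)1 4/4 ok
(5,0)1 4/4 ok
(5,1)1 6/6 ok
(5,2)1 4/4 ok
(6,0)1 3/3 ok
(6,1)1 5/5 ok
(6,2)1 4/4 ok
(6,3)1 3/3 ok
(6,4)1 1/1 ok
For instance (1,2) has only 0/6 same-type neighbors, below 5/8.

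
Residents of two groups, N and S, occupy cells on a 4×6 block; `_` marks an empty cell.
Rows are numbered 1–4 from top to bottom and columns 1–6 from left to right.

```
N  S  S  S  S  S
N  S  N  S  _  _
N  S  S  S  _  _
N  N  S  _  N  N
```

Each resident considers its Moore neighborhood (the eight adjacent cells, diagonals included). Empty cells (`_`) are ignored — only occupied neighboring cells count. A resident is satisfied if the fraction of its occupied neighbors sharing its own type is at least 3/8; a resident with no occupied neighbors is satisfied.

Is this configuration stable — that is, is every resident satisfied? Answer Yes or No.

Row 1: (1,1)N 1/3 unhappy · (1,2)S 2/5 ok · (1,3)S 4/5 ok · (1,4)S 3/4 ok · (1,5)S 3/3 ok · (1,6)S 1/1 ok
Row 2: (2,1)N 2/5 ok · (2,2)S 4/8 ok · (2,3)N 0/8 unhappy · (2,4)S 5/6 ok
Row 3: (3,1)N 3/5 ok · (3,2)S 3/8 ok · (3,3)S 5/7 ok · (3,4)S 3/5 ok
Row 4: (4,1)N 2/3 ok · (4,2)N 2/5 ok · (4,3)S 3/4 ok · (4,5)N 1/2 ok · (4,6)N 1/1 ok
For instance (1,1) has only 1/3 same-type neighbors, below 3/8.

No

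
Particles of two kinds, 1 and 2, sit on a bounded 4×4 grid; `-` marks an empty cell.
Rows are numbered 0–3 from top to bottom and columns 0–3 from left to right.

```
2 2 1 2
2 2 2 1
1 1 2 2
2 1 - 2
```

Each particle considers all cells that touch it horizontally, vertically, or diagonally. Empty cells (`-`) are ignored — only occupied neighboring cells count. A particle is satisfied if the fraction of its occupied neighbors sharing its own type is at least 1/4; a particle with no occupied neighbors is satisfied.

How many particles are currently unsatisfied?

3

Row 0: (0,0)2 3/3 satisfied · (0,1)2 4/5 satisfied · (0,2)1 1/5 not · (0,3)2 1/3 satisfied
Row 1: (1,0)2 3/5 satisfied · (1,1)2 5/8 satisfied · (1,2)2 5/8 satisfied · (1,3)1 1/5 not
Row 2: (2,0)1 2/5 satisfied · (2,1)1 2/7 satisfied · (2,2)2 4/7 satisfied · (2,3)2 3/4 satisfied
Row 3: (3,0)2 0/3 not · (3,1)1 2/4 satisfied · (3,3)2 2/2 satisfied
Unsatisfied: (0,2), (1,3), (3,0) — 3 in total.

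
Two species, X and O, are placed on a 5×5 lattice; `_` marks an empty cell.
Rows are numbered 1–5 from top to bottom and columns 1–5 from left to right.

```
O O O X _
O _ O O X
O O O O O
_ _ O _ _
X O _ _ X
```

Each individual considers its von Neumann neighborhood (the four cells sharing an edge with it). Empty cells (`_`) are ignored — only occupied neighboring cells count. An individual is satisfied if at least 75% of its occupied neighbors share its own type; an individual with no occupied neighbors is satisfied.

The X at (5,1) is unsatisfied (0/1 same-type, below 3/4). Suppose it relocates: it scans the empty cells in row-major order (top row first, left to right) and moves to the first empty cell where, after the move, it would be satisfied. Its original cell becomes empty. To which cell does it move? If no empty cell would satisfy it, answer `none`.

(1,5)

Vacating (5,1). Empty cells in order:
  (1,5): 2/2 same-type → satisfied — stop here.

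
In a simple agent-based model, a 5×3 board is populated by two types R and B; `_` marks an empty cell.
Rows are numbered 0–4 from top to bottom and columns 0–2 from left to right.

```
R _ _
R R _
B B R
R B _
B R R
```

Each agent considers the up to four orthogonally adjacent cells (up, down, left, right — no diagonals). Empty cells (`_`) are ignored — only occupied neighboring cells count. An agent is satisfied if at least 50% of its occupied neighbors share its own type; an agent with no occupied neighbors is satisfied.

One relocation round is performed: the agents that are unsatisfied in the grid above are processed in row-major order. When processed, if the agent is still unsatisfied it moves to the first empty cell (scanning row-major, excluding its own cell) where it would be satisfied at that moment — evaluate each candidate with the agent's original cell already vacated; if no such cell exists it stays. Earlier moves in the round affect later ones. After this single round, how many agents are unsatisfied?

Initially unsatisfied (in order): (2,0), (2,2), (3,0), (3,1), (4,0), (4,1).
  (2,0) → (0,2).
  (2,2) → (0,1).
  (3,0) → (1,2).
  (3,1): now satisfied by earlier moves; stays.
  (4,0) → (2,0).
  (4,1): now satisfied by earlier moves; stays.
Resulting grid:
R R B
R R R
B B _
_ B _
_ R R
Unsatisfied now: (0,2).

1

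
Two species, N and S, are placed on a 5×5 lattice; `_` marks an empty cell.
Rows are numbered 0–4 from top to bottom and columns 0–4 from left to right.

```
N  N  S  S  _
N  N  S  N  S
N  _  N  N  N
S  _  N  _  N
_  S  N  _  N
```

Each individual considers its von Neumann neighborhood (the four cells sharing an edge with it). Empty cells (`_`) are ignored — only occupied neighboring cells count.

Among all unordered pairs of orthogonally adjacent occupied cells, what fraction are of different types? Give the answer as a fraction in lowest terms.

Scan each occupied cell's neighbors to the right and below so each pair is counted once.
Row 0: N(0,0)–N(0,1)= N(0,0)–N(1,0)= N(0,1)–S(0,2)≠ N(0,1)–N(1,1)= S(0,2)–S(0,3)= S(0,2)–S(1,2)= S(0,3)–N(1,3)≠  → 2/7 unlike.
Row 1: N(1,0)–N(1,1)= N(1,0)–N(2,0)= N(1,1)–S(1,2)≠ S(1,2)–N(1,3)≠ S(1,2)–N(2,2)≠ N(1,3)–S(1,4)≠ N(1,3)–N(2,3)= S(1,4)–N(2,4)≠  → 5/8 unlike.
Row 2: N(2,0)–S(3,0)≠ N(2,2)–N(2,3)= N(2,2)–N(3,2)= N(2,3)–N(2,4)= N(2,4)–N(3,4)=  → 1/5 unlike.
Row 3: N(3,2)–N(4,2)= N(3,4)–N(4,4)=  → 0/2 unlike.
Row 4: S(4,1)–N(4,2)≠  → 1/1 unlike.
Total adjacent occupied pairs: 23; unlike-type pairs: 9.
9/23 is already in lowest terms.

9/23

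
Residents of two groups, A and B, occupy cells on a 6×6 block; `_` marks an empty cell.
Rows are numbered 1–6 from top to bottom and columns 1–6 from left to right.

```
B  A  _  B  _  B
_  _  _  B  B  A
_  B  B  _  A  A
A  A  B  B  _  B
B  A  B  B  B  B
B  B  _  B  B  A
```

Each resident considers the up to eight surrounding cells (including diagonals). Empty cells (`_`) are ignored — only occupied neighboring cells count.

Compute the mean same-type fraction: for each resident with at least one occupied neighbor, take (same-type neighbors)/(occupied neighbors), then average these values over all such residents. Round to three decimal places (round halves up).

(1,1)B 0/1
(1,2)A 0/1
(1,4)B 2/2
(1,6)B 1/2
(2,4)B 3/4
(2,5)B 3/6
(2,6)A 2/4
(3,2)B 2/4
(3,3)B 4/5
(3,5)A 2/6
(3,6)A 2/4
(4,1)A 2/4
(4,2)A 2/7
(4,3)B 5/7
(4,4)B 5/6
(4,6)B 2/4
(5,1)B 2/5
(5,2)A 2/7
(5,3)B 5/7
(5,4)B 6/6
(5,5)B 6/7
(5,6)B 3/4
(6,1)B 2/3
(6,2)B 3/4
(6,4)B 4/4
(6,5)B 4/5
(6,6)A 0/3
Sum over 27 residents: 0/1 + 0/1 + 2/2 + 1/2 + 3/4 + 3/6 + 2/4 + 2/4 + 4/5 + 2/6 + 2/4 + 2/4 + 2/7 + 5/7 + 5/6 + 2/4 + 2/5 + 2/7 + 5/7 + 6/6 + 6/7 + 3/4 + 2/3 + 3/4 + 4/4 + 4/5 + 0/3 = 1297/84; mean = 1297/84 ÷ 27 = 1297/2268 = 0.571869… → 0.572.

0.572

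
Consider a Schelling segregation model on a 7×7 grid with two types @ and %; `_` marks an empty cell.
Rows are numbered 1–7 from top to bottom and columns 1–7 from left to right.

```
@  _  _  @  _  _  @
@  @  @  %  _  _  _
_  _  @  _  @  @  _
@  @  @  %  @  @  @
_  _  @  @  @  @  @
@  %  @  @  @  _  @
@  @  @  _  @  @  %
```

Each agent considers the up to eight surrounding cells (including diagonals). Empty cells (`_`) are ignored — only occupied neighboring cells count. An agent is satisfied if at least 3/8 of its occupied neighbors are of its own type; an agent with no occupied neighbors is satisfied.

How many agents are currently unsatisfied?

4

Row 1: (1,1)@ 2/2 ✓ · (1,4)@ 1/2 ✓ · (1,7)@ 0/0 ✓
Row 2: (2,1)@ 2/2 ✓ · (2,2)@ 4/4 ✓ · (2,3)@ 3/4 ✓ · (2,4)% 0/4 ✗
Row 3: (3,3)@ 4/6 ✓ · (3,5)@ 3/5 ✓ · (3,6)@ 4/4 ✓
Row 4: (4,1)@ 1/1 ✓ · (4,2)@ 4/4 ✓ · (4,3)@ 4/5 ✓ · (4,4)% 0/7 ✗ · (4,5)@ 6/7 ✓ · (4,6)@ 7/7 ✓ · (4,7)@ 4/4 ✓
Row 5: (5,3)@ 5/7 ✓ · (5,4)@ 7/8 ✓ · (5,5)@ 6/7 ✓ · (5,6)@ 7/7 ✓ · (5,7)@ 4/4 ✓
Row 6: (6,1)@ 2/3 ✓ · (6,2)% 0/6 ✗ · (6,3)@ 5/6 ✓ · (6,4)@ 7/7 ✓ · (6,5)@ 6/6 ✓ · (6,7)@ 3/4 ✓
Row 7: (7,1)@ 2/3 ✓ · (7,2)@ 4/5 ✓ · (7,3)@ 3/4 ✓ · (7,5)@ 3/3 ✓ · (7,6)@ 3/4 ✓ · (7,7)% 0/2 ✗
Unsatisfied: (2,4), (4,4), (6,2), (7,7) — 4 in total.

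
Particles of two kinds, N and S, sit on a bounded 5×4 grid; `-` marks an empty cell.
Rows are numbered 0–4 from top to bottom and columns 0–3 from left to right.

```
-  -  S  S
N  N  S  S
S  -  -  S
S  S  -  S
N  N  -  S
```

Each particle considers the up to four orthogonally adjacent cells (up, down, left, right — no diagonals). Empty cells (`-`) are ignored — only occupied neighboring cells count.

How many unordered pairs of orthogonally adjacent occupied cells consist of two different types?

Scan each occupied cell's neighbors to the right and below so each pair is counted once.
From row 0: 0 unlike of 3 pairs (running 0/3).
From row 1: 2 unlike of 5 pairs (running 2/8).
From row 2: 0 unlike of 2 pairs (running 2/10).
From row 3: 2 unlike of 4 pairs (running 4/14).
From row 4: 0 unlike of 1 pairs (running 4/15).
Total adjacent occupied pairs: 15; unlike-type pairs: 4.

4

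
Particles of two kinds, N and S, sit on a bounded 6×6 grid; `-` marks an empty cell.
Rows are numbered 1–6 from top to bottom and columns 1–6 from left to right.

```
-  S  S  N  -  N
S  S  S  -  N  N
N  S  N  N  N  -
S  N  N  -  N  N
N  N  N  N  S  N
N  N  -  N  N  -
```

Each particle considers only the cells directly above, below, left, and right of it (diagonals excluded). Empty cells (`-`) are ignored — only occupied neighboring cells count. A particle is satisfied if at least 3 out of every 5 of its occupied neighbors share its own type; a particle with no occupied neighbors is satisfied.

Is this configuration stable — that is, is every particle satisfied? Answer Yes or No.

Row 1: (1,2)S 2/2 ✓ · (1,3)S 2/3 ✓ · (1,4)N 0/1 ✗ · (1,6)N 1/1 ✓
Row 2: (2,1)S 1/2 ✗ · (2,2)S 4/4 ✓ · (2,3)S 2/3 ✓ · (2,5)N 2/2 ✓ · (2,6)N 2/2 ✓
Row 3: (3,1)N 0/3 ✗ · (3,2)S 1/4 ✗ · (3,3)N 2/4 ✗ · (3,4)N 2/2 ✓ · (3,5)N 3/3 ✓
Row 4: (4,1)S 0/3 ✗ · (4,2)N 2/4 ✗ · (4,3)N 3/3 ✓ · (4,5)N 2/3 ✓ · (4,6)N 2/2 ✓
Row 5: (5,1)N 2/3 ✓ · (5,2)N 4/4 ✓ · (5,3)N 3/3 ✓ · (5,4)N 2/3 ✓ · (5,5)S 0/4 ✗ · (5,6)N 1/2 ✗
Row 6: (6,1)N 2/2 ✓ · (6,2)N 2/2 ✓ · (6,4)N 2/2 ✓ · (6,5)N 1/2 ✗
For instance (1,4) has only 0/1 same-type neighbors, below 3/5.

No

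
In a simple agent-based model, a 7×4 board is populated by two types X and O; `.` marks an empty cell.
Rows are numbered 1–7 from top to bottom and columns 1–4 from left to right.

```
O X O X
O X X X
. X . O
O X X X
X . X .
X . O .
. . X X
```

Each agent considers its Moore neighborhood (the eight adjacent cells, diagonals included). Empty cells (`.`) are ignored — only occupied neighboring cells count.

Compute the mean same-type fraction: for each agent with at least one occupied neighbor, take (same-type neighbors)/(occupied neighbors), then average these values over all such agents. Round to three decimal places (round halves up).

Row 1: (1,1)O 1/3 · (1,2)X 2/5 · (1,3)O 0/5 · (1,4)X 2/3
Row 2: (2,1)O 1/4 · (2,2)X 3/6 · (2,3)X 5/7 · (2,4)X 2/4
Row 3: (3,2)X 4/6 · (3,4)O 0/4
Row 4: (4,1)O 0/3 · (4,2)X 4/5 · (4,3)X 4/5 · (4,4)X 2/3
Row 5: (5,1)X 2/3 · (5,3)X 3/4
Row 6: (6,1)X 1/1 · (6,3)O 0/3
Row 7: (7,3)X 1/2 · (7,4)X 1/2
Sum over 20 agents: 1/3 + 2/5 + 0/5 + 2/3 + 1/4 + 3/6 + 5/7 + 2/4 + 4/6 + 0/4 + 0/3 + 4/5 + 4/5 + 2/3 + 2/3 + 3/4 + 1/1 + 0/3 + 1/2 + 1/2 = 68/7; mean = 68/7 ÷ 20 = 17/35 = 0.485714… → 0.486.

0.486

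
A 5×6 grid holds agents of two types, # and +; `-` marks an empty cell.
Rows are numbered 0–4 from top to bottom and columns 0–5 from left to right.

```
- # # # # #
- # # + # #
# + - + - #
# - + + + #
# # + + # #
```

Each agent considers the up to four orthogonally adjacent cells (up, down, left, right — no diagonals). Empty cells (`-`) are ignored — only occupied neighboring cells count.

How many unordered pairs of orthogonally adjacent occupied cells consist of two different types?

9

Scan each occupied cell's neighbors to the right and below so each pair is counted once.
Row 0: #(0,1)–#(0,2)= #(0,1)–#(1,1)= #(0,2)–#(0,3)= #(0,2)–#(1,2)= #(0,3)–#(0,4)= #(0,3)–+(1,3)≠ #(0,4)–#(0,5)= #(0,4)–#(1,4)= #(0,5)–#(1,5)=  → 1/9 unlike.
Row 1: #(1,1)–#(1,2)= #(1,1)–+(2,1)≠ #(1,2)–+(1,3)≠ +(1,3)–#(1,4)≠ +(1,3)–+(2,3)= #(1,4)–#(1,5)= #(1,5)–#(2,5)=  → 3/7 unlike.
Row 2: #(2,0)–+(2,1)≠ #(2,0)–#(3,0)= +(2,3)–+(3,3)= #(2,5)–#(3,5)=  → 1/4 unlike.
Row 3: #(3,0)–#(4,0)= +(3,2)–+(3,3)= +(3,2)–+(4,2)= +(3,3)–+(3,4)= +(3,3)–+(4,3)= +(3,4)–#(3,5)≠ +(3,4)–#(4,4)≠ #(3,5)–#(4,5)=  → 2/8 unlike.
Row 4: #(4,0)–#(4,1)= #(4,1)–+(4,2)≠ +(4,2)–+(4,3)= +(4,3)–#(4,4)≠ #(4,4)–#(4,5)=  → 2/5 unlike.
Total adjacent occupied pairs: 33; unlike-type pairs: 9.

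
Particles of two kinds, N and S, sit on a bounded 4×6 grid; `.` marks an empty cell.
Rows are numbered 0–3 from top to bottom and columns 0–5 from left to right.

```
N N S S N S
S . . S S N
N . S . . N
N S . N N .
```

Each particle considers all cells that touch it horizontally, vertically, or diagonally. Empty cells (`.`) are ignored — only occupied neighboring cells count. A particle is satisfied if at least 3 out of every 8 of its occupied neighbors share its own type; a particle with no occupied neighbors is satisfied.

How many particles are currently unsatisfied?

6

Row 0: (0,0)N 1/2 ✓ · (0,1)N 1/3 ✗ · (0,2)S 2/3 ✓ · (0,3)S 3/4 ✓ · (0,4)N 1/5 ✗ · (0,5)S 1/3 ✗
Row 1: (1,0)S 0/3 ✗ · (1,3)S 4/5 ✓ · (1,4)S 3/6 ✓ · (1,5)N 2/4 ✓
Row 2: (2,0)N 1/3 ✗ · (2,2)S 2/3 ✓ · (2,5)N 2/3 ✓
Row 3: (3,0)N 1/2 ✓ · (3,1)S 1/3 ✗ · (3,3)N 1/2 ✓ · (3,4)N 2/2 ✓
Unsatisfied: (0,1), (0,4), (0,5), (1,0), (2,0), (3,1) — 6 in total.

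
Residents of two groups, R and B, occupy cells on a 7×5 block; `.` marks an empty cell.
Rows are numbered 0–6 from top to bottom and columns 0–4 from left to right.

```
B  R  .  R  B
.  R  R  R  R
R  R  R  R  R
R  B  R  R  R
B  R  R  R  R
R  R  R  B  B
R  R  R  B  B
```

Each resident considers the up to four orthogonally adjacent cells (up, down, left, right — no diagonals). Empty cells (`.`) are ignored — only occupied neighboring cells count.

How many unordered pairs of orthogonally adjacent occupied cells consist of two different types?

Scan each occupied cell's neighbors to the right and below so each pair is counted once.
Row 0: B(0,0)–R(0,1)≠ R(0,1)–R(1,1)= R(0,3)–B(0,4)≠ R(0,3)–R(1,3)= B(0,4)–R(1,4)≠  → 3/5 unlike.
Row 1: R(1,1)–R(1,2)= R(1,1)–R(2,1)= R(1,2)–R(1,3)= R(1,2)–R(2,2)= R(1,3)–R(1,4)= R(1,3)–R(2,3)= R(1,4)–R(2,4)=  → 0/7 unlike.
Row 2: R(2,0)–R(2,1)= R(2,0)–R(3,0)= R(2,1)–R(2,2)= R(2,1)–B(3,1)≠ R(2,2)–R(2,3)= R(2,2)–R(3,2)= R(2,3)–R(2,4)= R(2,3)–R(3,3)= R(2,4)–R(3,4)=  → 1/9 unlike.
Row 3: R(3,0)–B(3,1)≠ R(3,0)–B(4,0)≠ B(3,1)–R(3,2)≠ B(3,1)–R(4,1)≠ R(3,2)–R(3,3)= R(3,2)–R(4,2)= R(3,3)–R(3,4)= R(3,3)–R(4,3)= R(3,4)–R(4,4)=  → 4/9 unlike.
Row 4: B(4,0)–R(4,1)≠ B(4,0)–R(5,0)≠ R(4,1)–R(4,2)= R(4,1)–R(5,1)= R(4,2)–R(4,3)= R(4,2)–R(5,2)= R(4,3)–R(4,4)= R(4,3)–B(5,3)≠ R(4,4)–B(5,4)≠  → 4/9 unlike.
Row 5: R(5,0)–R(5,1)= R(5,0)–R(6,0)= R(5,1)–R(5,2)= R(5,1)–R(6,1)= R(5,2)–B(5,3)≠ R(5,2)–R(6,2)= B(5,3)–B(5,4)= B(5,3)–B(6,3)= B(5,4)–B(6,4)=  → 1/9 unlike.
Row 6: R(6,0)–R(6,1)= R(6,1)–R(6,2)= R(6,2)–B(6,3)≠ B(6,3)–B(6,4)=  → 1/4 unlike.
Total adjacent occupied pairs: 52; unlike-type pairs: 14.

14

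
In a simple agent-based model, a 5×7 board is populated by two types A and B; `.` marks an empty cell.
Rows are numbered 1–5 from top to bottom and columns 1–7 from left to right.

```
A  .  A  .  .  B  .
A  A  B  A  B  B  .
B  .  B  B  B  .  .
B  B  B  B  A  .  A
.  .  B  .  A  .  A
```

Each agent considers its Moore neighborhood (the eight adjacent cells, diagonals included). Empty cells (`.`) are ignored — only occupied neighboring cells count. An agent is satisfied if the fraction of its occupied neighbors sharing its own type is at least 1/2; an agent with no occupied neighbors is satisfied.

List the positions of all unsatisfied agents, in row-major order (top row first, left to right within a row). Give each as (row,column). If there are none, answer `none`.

(1,1)A 2/2 ✓
(1,3)A 2/3 ✓
(1,6)B 2/2 ✓
(2,1)A 2/3 ✓
(2,2)A 3/6 ✓
(2,3)B 2/5 ✗
(2,4)A 1/6 ✗
(2,5)B 4/5 ✓
(2,6)B 3/3 ✓
(3,1)B 2/4 ✓
(3,3)B 5/7 ✓
(3,4)B 6/8 ✓
(3,5)B 4/6 ✓
(4,1)B 2/2 ✓
(4,2)B 5/5 ✓
(4,3)B 5/5 ✓
(4,4)B 5/7 ✓
(4,5)A 1/4 ✗
(4,7)A 1/1 ✓
(5,3)B 3/3 ✓
(5,5)A 1/2 ✓
(5,7)A 1/1 ✓

(2,3), (2,4), (4,5)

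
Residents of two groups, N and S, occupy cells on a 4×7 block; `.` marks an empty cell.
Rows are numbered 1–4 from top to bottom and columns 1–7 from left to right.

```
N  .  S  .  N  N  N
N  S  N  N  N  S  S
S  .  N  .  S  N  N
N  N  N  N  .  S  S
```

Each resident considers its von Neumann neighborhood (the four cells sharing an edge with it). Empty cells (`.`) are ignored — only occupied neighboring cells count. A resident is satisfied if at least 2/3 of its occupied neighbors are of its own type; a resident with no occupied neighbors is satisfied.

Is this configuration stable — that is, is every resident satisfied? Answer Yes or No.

No

(1,1)N 1/1 ok
(1,3)S 0/1 unhappy
(1,5)N 2/2 ok
(1,6)N 2/3 ok
(1,7)N 1/2 unhappy
(2,1)N 1/3 unhappy
(2,2)S 0/2 unhappy
(2,3)N 2/4 unhappy
(2,4)N 2/2 ok
(2,5)N 2/4 unhappy
(2,6)S 1/4 unhappy
(2,7)S 1/3 unhappy
(3,1)S 0/2 unhappy
(3,3)N 2/2 ok
(3,5)S 0/2 unhappy
(3,6)N 1/4 unhappy
(3,7)N 1/3 unhappy
(4,1)N 1/2 unhappy
(4,2)N 2/2 ok
(4,3)N 3/3 ok
(4,4)N 1/1 ok
(4,6)S 1/2 unhappy
(4,7)S 1/2 unhappy
For instance (1,3) has only 0/1 same-type neighbors, below 2/3.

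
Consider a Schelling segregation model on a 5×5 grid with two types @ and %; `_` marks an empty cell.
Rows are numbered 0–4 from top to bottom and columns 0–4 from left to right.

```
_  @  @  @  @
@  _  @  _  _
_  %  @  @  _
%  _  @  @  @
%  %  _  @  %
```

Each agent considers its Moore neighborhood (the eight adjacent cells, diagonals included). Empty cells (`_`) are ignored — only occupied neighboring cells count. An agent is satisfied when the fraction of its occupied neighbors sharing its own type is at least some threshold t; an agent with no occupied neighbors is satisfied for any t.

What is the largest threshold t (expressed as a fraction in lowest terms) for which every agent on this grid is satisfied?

Row 0: (0,1)@ 3/3 · (0,2)@ 3/3 · (0,3)@ 3/3 · (0,4)@ 1/1
Row 1: (1,0)@ 1/2 · (1,2)@ 5/6
Row 2: (2,1)% 1/5 · (2,2)@ 4/5 · (2,3)@ 5/5
Row 3: (3,0)% 3/3 · (3,2)@ 4/6 · (3,3)@ 5/6 · (3,4)@ 3/4
Row 4: (4,0)% 2/2 · (4,1)% 2/3 · (4,3)@ 3/4 · (4,4)% 0/3
The smallest same-type fraction is 0/3 at (4,4), which reduces to 0/1. Any threshold above that leaves this agent unsatisfied.

0/1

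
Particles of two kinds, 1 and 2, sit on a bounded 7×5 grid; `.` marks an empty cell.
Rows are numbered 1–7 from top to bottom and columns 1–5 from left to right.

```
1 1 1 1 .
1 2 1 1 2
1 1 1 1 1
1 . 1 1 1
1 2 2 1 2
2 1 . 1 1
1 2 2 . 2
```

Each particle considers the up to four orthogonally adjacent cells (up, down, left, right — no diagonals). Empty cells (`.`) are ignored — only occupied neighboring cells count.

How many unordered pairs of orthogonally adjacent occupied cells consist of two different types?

Scan each occupied cell's neighbors to the right and below so each pair is counted once.
Row 1: 1(1,1)–1(1,2)= 1(1,1)–1(2,1)= 1(1,2)–1(1,3)= 1(1,2)–2(2,2)≠ 1(1,3)–1(1,4)= 1(1,3)–1(2,3)= 1(1,4)–1(2,4)=  → 1/7 unlike.
Row 2: 1(2,1)–2(2,2)≠ 1(2,1)–1(3,1)= 2(2,2)–1(2,3)≠ 2(2,2)–1(3,2)≠ 1(2,3)–1(2,4)= 1(2,3)–1(3,3)= 1(2,4)–2(2,5)≠ 1(2,4)–1(3,4)= 2(2,5)–1(3,5)≠  → 5/9 unlike.
Row 3: 1(3,1)–1(3,2)= 1(3,1)–1(4,1)= 1(3,2)–1(3,3)= 1(3,3)–1(3,4)= 1(3,3)–1(4,3)= 1(3,4)–1(3,5)= 1(3,4)–1(4,4)= 1(3,5)–1(4,5)=  → 0/8 unlike.
Row 4: 1(4,1)–1(5,1)= 1(4,3)–1(4,4)= 1(4,3)–2(5,3)≠ 1(4,4)–1(4,5)= 1(4,4)–1(5,4)= 1(4,5)–2(5,5)≠  → 2/6 unlike.
Row 5: 1(5,1)–2(5,2)≠ 1(5,1)–2(6,1)≠ 2(5,2)–2(5,3)= 2(5,2)–1(6,2)≠ 2(5,3)–1(5,4)≠ 1(5,4)–2(5,5)≠ 1(5,4)–1(6,4)= 2(5,5)–1(6,5)≠  → 6/8 unlike.
Row 6: 2(6,1)–1(6,2)≠ 2(6,1)–1(7,1)≠ 1(6,2)–2(7,2)≠ 1(6,4)–1(6,5)= 1(6,5)–2(7,5)≠  → 4/5 unlike.
Row 7: 1(7,1)–2(7,2)≠ 2(7,2)–2(7,3)=  → 1/2 unlike.
Total adjacent occupied pairs: 45; unlike-type pairs: 19.

19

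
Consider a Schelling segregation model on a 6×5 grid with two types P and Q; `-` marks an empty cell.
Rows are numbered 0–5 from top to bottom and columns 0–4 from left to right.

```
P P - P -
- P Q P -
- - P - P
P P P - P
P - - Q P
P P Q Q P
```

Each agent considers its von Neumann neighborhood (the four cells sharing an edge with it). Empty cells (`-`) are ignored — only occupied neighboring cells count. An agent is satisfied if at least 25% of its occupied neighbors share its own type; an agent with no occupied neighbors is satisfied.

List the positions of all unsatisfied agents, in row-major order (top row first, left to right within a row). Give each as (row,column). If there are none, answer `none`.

(1,2)

(0,0)P 1/1 ok
(0,1)P 2/2 ok
(0,3)P 1/1 ok
(1,1)P 1/2 ok
(1,2)Q 0/3 unhappy
(1,3)P 1/2 ok
(2,2)P 1/2 ok
(2,4)P 1/1 ok
(3,0)P 2/2 ok
(3,1)P 2/2 ok
(3,2)P 2/2 ok
(3,4)P 2/2 ok
(4,0)P 2/2 ok
(4,3)Q 1/2 ok
(4,4)P 2/3 ok
(5,0)P 2/2 ok
(5,1)P 1/2 ok
(5,2)Q 1/2 ok
(5,3)Q 2/3 ok
(5,4)P 1/2 ok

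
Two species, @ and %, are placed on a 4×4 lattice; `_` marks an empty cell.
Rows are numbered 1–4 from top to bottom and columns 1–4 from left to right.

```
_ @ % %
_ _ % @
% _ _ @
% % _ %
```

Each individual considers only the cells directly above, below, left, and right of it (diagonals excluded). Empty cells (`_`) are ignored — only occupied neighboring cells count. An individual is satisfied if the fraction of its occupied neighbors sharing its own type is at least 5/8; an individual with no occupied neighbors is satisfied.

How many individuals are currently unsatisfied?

6

(1,2)@ 0/1 unhappy
(1,3)% 2/3 ok
(1,4)% 1/2 unhappy
(2,3)% 1/2 unhappy
(2,4)@ 1/3 unhappy
(3,1)% 1/1 ok
(3,4)@ 1/2 unhappy
(4,1)% 2/2 ok
(4,2)% 1/1 ok
(4,4)% 0/1 unhappy
Unsatisfied: (1,2), (1,4), (2,3), (2,4), (3,4), (4,4) — 6 in total.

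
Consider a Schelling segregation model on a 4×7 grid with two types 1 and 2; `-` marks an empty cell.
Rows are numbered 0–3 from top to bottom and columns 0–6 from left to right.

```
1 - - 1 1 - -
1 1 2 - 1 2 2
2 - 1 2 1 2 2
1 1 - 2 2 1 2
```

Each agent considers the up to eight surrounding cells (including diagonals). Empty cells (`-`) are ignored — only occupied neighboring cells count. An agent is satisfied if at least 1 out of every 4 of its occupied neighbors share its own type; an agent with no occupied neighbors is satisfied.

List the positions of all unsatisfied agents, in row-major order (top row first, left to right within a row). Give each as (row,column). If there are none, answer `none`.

(0,0)1 2/2 ok
(0,3)1 2/3 ok
(0,4)1 2/3 ok
(1,0)1 2/3 ok
(1,1)1 3/5 ok
(1,2)2 1/4 ok
(1,4)1 3/6 ok
(1,5)2 3/6 ok
(1,6)2 3/3 ok
(2,0)2 0/4 unhappy
(2,2)1 2/5 ok
(2,3)2 3/6 ok
(2,4)1 2/7 ok
(2,5)2 5/8 ok
(2,6)2 4/5 ok
(3,0)1 1/2 ok
(3,1)1 2/3 ok
(3,3)2 2/4 ok
(3,4)2 3/5 ok
(3,5)1 1/5 unhappy
(3,6)2 2/3 ok

(2,0), (3,5)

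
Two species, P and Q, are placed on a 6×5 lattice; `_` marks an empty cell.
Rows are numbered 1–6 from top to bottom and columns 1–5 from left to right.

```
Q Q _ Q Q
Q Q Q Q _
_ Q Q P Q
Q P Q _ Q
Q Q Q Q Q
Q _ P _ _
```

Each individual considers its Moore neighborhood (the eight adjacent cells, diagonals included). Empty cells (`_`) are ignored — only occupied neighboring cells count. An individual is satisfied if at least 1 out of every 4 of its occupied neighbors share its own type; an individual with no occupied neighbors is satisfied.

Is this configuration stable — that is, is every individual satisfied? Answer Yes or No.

No

(1,1)Q 3/3 satisfied
(1,2)Q 4/4 satisfied
(1,4)Q 3/3 satisfied
(1,5)Q 2/2 satisfied
(2,1)Q 4/4 satisfied
(2,2)Q 6/6 satisfied
(2,3)Q 6/7 satisfied
(2,4)Q 5/6 satisfied
(3,2)Q 6/7 satisfied
(3,3)Q 5/7 satisfied
(3,4)P 0/6 not
(3,5)Q 2/3 satisfied
(4,1)Q 3/4 satisfied
(4,2)P 0/7 not
(4,3)Q 5/7 satisfied
(4,5)Q 3/4 satisfied
(5,1)Q 3/4 satisfied
(5,2)Q 5/7 satisfied
(5,3)Q 3/5 satisfied
(5,4)Q 4/5 satisfied
(5,5)Q 2/2 satisfied
(6,1)Q 2/2 satisfied
(6,3)P 0/3 not
For instance (3,4) has only 0/6 same-type neighbors, below 1/4.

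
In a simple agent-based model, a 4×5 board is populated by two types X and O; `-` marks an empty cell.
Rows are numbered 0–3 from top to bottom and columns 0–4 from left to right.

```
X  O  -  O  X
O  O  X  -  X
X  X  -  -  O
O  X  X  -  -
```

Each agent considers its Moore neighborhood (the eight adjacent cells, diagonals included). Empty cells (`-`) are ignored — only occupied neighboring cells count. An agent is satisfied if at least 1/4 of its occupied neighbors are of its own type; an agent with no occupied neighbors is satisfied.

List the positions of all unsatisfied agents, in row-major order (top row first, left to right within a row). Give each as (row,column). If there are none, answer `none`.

(0,0)X 0/3 ✗
(0,1)O 2/4 ✓
(0,3)O 0/3 ✗
(0,4)X 1/2 ✓
(1,0)O 2/5 ✓
(1,1)O 2/6 ✓
(1,2)X 1/4 ✓
(1,4)X 1/3 ✓
(2,0)X 2/5 ✓
(2,1)X 4/7 ✓
(2,4)O 0/1 ✗
(3,0)O 0/3 ✗
(3,1)X 3/4 ✓
(3,2)X 2/2 ✓

(0,0), (0,3), (2,4), (3,0)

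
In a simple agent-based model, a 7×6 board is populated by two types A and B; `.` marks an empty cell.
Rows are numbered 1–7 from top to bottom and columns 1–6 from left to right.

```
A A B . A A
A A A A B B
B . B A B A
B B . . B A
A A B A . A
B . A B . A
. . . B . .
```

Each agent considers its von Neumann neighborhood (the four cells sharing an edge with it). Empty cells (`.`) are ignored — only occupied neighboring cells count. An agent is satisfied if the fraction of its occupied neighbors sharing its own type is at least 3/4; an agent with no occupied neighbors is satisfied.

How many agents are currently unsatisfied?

(1,1)A 2/2 ok
(1,2)A 2/3 unhappy
(1,3)B 0/2 unhappy
(1,5)A 1/2 unhappy
(1,6)A 1/2 unhappy
(2,1)A 2/3 unhappy
(2,2)A 3/3 ok
(2,3)A 2/4 unhappy
(2,4)A 2/3 unhappy
(2,5)B 2/4 unhappy
(2,6)B 1/3 unhappy
(3,1)B 1/2 unhappy
(3,3)B 0/2 unhappy
(3,4)A 1/3 unhappy
(3,5)B 2/4 unhappy
(3,6)A 1/3 unhappy
(4,1)B 2/3 unhappy
(4,2)B 1/2 unhappy
(4,5)B 1/2 unhappy
(4,6)A 2/3 unhappy
(5,1)A 1/3 unhappy
(5,2)A 1/3 unhappy
(5,3)B 0/3 unhappy
(5,4)A 0/2 unhappy
(5,6)A 2/2 ok
(6,1)B 0/1 unhappy
(6,3)A 0/2 unhappy
(6,4)B 1/3 unhappy
(6,6)A 1/1 ok
(7,4)B 1/1 ok
Unsatisfied: (1,2), (1,3), (1,5), (1,6), (2,1), (2,3), (2,4), (2,5), (2,6), (3,1), (3,3), (3,4), (3,5), (3,6), (4,1), (4,2), (4,5), (4,6), (5,1), (5,2), (5,3), (5,4), (6,1), (6,3), (6,4) — 25 in total.

25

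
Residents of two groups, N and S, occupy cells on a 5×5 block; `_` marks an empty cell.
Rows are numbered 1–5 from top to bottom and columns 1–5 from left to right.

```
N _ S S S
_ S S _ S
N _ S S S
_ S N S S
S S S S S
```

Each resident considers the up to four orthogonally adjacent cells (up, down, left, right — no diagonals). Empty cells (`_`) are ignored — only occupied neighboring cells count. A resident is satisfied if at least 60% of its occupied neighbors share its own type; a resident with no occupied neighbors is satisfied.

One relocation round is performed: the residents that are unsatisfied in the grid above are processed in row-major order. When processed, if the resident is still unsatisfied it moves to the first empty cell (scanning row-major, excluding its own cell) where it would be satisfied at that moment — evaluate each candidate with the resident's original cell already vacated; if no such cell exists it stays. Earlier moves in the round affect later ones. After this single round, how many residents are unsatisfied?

1

Initially unsatisfied (in order): (4,2), (4,3).
  (4,2) → (1,2).
  (4,3) → (2,1).
Resulting grid:
N S S S S
N S S _ S
N _ S S S
_ _ _ S S
S S S S S
Unsatisfied now: (1,1).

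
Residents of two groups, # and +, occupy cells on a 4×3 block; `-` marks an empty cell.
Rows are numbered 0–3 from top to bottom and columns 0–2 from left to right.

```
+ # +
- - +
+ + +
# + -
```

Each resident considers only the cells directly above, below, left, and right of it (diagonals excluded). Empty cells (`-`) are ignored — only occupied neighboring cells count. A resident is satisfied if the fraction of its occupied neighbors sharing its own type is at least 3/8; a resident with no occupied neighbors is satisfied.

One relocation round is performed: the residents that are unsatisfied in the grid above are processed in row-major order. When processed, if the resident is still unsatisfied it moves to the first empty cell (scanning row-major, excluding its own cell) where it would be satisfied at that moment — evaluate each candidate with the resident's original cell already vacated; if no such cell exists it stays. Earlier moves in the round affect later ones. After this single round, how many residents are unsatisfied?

Initially unsatisfied (in order): (0,0), (0,1), (3,0).
  (0,0) → (1,0).
  (0,1): no empty cell satisfies it; stays.
  (3,0) → (0,0).
Resulting grid:
# # +
+ - +
+ + +
- + -
All satisfied now.

0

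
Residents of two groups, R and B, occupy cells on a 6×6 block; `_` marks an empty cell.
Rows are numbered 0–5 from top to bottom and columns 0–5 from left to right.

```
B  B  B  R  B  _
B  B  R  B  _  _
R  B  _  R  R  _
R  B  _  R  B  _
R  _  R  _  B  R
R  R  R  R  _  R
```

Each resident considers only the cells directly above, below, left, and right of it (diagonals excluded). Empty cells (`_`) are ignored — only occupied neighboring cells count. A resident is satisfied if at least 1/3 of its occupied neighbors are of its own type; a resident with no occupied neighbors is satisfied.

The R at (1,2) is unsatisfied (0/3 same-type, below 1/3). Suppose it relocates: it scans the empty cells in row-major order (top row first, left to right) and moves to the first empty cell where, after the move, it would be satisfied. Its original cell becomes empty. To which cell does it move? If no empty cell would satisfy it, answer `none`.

Vacating (1,2). Empty cells in order:
  (0,5): 0/1 same-type → still unsatisfied.
  (1,4): 1/3 same-type → satisfied — stop here.

(1,4)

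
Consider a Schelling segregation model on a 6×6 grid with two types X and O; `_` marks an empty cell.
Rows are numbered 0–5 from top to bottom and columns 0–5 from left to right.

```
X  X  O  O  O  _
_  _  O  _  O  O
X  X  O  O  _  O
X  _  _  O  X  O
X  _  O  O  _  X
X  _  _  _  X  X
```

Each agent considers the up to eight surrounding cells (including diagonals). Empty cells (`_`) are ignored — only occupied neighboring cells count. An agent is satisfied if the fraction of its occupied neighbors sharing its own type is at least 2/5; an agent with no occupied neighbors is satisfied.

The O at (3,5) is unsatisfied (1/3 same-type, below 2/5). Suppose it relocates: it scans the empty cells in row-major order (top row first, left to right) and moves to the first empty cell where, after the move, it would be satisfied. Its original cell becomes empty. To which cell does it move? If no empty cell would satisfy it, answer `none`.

Vacating (3,5). Empty cells in order:
  (0,5): 3/3 same-type → satisfied — stop here.

(0,5)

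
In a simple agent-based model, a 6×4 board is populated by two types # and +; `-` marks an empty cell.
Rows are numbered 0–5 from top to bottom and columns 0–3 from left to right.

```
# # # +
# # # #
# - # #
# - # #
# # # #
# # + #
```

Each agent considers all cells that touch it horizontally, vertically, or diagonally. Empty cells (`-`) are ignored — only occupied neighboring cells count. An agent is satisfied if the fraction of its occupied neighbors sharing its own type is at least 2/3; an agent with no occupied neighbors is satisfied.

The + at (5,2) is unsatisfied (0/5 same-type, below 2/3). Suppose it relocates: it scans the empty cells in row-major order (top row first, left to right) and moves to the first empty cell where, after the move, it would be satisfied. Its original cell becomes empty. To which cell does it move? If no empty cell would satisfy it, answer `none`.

none

Vacating (5,2). Empty cells in order:
  (2,1): 0/7 same-type → still unsatisfied.
  (3,1): 0/7 same-type → still unsatisfied.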